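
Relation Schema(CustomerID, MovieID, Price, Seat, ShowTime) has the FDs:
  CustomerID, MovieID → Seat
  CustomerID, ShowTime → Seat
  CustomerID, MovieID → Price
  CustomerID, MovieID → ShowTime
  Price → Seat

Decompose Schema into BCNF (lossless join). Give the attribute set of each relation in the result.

{CustomerID, MovieID, Price, ShowTime}; {CustomerID, Seat, ShowTime}

Candidate key of the original relation: {CustomerID, MovieID}.
Within {CustomerID, MovieID, Price, Seat, ShowTime}: {CustomerID, ShowTime}⁺ ∩ {CustomerID, MovieID, Price, Seat, ShowTime} = {CustomerID, Seat, ShowTime}, not the whole set, so CustomerID, ShowTime → Seat violates BCNF; decompose into {CustomerID, Seat, ShowTime} and {CustomerID, MovieID, Price, ShowTime}.
{CustomerID, Seat, ShowTime} is in BCNF.
{CustomerID, MovieID, Price, ShowTime} is in BCNF.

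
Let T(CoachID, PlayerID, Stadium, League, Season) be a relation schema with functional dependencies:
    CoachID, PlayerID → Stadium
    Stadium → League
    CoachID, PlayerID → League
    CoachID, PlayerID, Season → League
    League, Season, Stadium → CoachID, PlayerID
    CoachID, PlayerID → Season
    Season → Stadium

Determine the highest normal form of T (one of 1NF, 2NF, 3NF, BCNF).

Candidate keys: {CoachID, PlayerID}, {Season}. Prime attributes: {CoachID, PlayerID, Season}.
For Stadium → League we have {Stadium}⁺ = {League, Stadium}; {Stadium} is not a superkey, so BCNF fails.
Stadium → League determines the non-prime attribute {League} from a non-superkey — 3NF is violated.
Checking every proper subset of each key, none determines a non-prime attribute — 2NF is satisfied.

2NF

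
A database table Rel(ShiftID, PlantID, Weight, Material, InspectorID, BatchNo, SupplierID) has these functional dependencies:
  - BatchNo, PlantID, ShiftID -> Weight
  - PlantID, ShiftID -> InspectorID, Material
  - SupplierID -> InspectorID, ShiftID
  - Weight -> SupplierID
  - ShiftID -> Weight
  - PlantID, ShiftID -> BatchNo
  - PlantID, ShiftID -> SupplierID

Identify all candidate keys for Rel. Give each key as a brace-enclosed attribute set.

{PlantID, ShiftID}, {PlantID, SupplierID}, {PlantID, Weight}

{PlantID} never appears on the right of any FD, so every key must include it.
{PlantID, ShiftID}⁺ = {BatchNo, InspectorID, Material, PlantID, ShiftID, SupplierID, Weight} — all of the relation — so {PlantID, ShiftID} is a candidate key.
{PlantID, SupplierID}⁺ = {BatchNo, InspectorID, Material, PlantID, ShiftID, SupplierID, Weight} — all of the relation — so {PlantID, SupplierID} is a candidate key.
{PlantID, Weight}⁺ = {BatchNo, InspectorID, Material, PlantID, ShiftID, SupplierID, Weight} — all of the relation — so {PlantID, Weight} is a candidate key.
No proper subset of any of these is a key, and no other minimal superkey exists.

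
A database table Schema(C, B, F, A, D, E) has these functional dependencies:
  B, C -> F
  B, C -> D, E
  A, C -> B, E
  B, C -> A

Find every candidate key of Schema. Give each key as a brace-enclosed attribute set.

{C} never appears on the right of any FD, so every key must include it.
{A, C}⁺ = {A, B, C, D, E, F} — all of the relation — so {A, C} is a candidate key.
{B, C}⁺ = {A, B, C, D, E, F} — all of the relation — so {B, C} is a candidate key.
Any other superkey properly contains one of these, so there are no further candidate keys.

{A, C}, {B, C}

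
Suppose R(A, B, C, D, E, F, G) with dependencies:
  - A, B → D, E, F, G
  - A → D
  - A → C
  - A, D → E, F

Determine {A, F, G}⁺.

Start with {A, F, G}.
A → D applies; add {D} → now {A, D, F, G}.
A → C applies; add {C} → now {A, C, D, F, G}.
A, D → E, F applies; add {E} → now {A, C, D, E, F, G}.
No further FD applies.

{A, C, D, E, F, G}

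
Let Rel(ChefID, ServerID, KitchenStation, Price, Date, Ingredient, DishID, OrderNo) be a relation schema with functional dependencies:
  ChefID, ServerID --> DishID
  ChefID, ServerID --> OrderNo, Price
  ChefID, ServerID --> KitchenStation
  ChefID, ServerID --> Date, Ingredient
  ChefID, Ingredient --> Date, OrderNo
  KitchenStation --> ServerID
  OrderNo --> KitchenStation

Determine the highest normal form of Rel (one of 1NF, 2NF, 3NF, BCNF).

Candidate keys: {ChefID, Ingredient}, {ChefID, KitchenStation}, {ChefID, OrderNo}, {ChefID, ServerID}. Prime attributes: {ChefID, Ingredient, KitchenStation, OrderNo, ServerID}.
KitchenStation --> ServerID: {KitchenStation}⁺ = {KitchenStation, ServerID}, which is not all of the attributes, so the left side is not a superkey — BCNF is violated.
Since {ServerID} ⊆ prime attributes and every other non-superkey FD also has a prime right side, the schema is in 3NF.

3NF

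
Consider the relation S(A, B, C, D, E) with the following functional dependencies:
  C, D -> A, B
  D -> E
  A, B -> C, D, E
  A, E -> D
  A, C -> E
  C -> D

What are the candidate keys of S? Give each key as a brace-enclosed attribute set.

{A, B}, {C}

Closure of {C} is {A, B, C, D, E}, the whole schema; {C} is a candidate key.
Closure of {A, B} is {A, B, C, D, E}, the whole schema; {A, B} is a candidate key.
Any other superkey properly contains one of these, so there are no further candidate keys.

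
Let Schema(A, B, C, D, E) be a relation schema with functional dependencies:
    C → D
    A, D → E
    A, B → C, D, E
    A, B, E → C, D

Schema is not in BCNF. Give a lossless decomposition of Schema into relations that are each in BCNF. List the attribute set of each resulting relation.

Candidate key of the original relation: {A, B}.
Within {A, B, C, D, E}: {C}⁺ ∩ {A, B, C, D, E} = {C, D}, not the whole set, so C → D violates BCNF; decompose into {C, D} and {A, B, C, E}.
{C, D} has no BCNF violation.
Within {A, B, C, E}: {A, C}⁺ ∩ {A, B, C, E} = {A, C, E}, not the whole set, so A, C → E violates BCNF; decompose into {A, C, E} and {A, B, C}.
{A, C, E} has no BCNF violation.
{A, B, C} has no BCNF violation.

{A, B, C}; {A, C, E}; {C, D}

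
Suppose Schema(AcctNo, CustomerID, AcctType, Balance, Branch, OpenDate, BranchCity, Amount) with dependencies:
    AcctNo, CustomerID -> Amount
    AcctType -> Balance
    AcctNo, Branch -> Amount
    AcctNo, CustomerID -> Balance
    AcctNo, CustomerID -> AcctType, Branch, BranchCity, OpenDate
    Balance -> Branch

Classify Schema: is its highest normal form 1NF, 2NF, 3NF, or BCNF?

Candidate key: {AcctNo, CustomerID}. Prime attributes: {AcctNo, CustomerID}.
AcctType -> Balance breaks BCNF: {AcctType}⁺ = {AcctType, Balance, Branch}, so {AcctType} is not a superkey.
AcctType -> Balance has non-prime {Balance} on the right and a non-superkey on the left, so 3NF fails.
Checking every proper subset of each key, none determines a non-prime attribute — 2NF is satisfied.

2NF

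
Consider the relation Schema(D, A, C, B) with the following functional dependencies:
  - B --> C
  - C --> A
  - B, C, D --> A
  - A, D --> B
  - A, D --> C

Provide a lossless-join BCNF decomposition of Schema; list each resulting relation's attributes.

Candidate keys of the original relation: {A, D}, {B, D}, {C, D}.
{A, B, C, D}: {B} determines {A, B, C} here but is not a superkey — split on B --> A, C, giving {A, B, C} and {B, D}.
{A, B, C}: {C} determines {A, C} here but is not a superkey — split on C --> A, giving {A, C} and {B, C}.
{A, C} has no BCNF violation.
{B, C} has no BCNF violation.
{B, D} has no BCNF violation.

{A, C}; {B, C}; {B, D}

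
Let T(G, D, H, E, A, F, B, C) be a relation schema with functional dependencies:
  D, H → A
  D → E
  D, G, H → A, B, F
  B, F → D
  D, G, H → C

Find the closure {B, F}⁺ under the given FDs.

{B, D, E, F}

Start with {B, F}.
B, F → D applies; add {D} → now {B, D, F}.
D → E applies; add {E} → now {B, D, E, F}.
No further FD applies.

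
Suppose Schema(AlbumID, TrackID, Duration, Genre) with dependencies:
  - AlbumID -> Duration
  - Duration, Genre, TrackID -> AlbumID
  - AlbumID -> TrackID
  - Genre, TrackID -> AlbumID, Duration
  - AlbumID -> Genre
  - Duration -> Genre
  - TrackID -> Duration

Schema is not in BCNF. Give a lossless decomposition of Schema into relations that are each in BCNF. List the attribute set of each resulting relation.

{AlbumID, Duration, TrackID}; {Duration, Genre}

Candidate keys of the original relation: {AlbumID}, {TrackID}.
Within {AlbumID, Duration, Genre, TrackID}: {Duration}⁺ ∩ {AlbumID, Duration, Genre, TrackID} = {Duration, Genre}, not the whole set, so Duration -> Genre violates BCNF; decompose into {Duration, Genre} and {AlbumID, Duration, TrackID}.
{Duration, Genre} has no BCNF violation.
{AlbumID, Duration, TrackID} has no BCNF violation.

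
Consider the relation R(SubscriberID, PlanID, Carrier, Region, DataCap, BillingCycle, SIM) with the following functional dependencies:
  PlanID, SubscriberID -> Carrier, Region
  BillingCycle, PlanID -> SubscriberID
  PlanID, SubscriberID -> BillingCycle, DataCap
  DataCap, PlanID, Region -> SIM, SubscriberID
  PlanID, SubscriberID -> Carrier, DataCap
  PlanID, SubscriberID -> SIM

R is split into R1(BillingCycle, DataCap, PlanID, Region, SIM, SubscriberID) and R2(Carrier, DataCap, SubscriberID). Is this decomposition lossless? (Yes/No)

No

R1 ∩ R2 = {DataCap, SubscriberID}; its closure under F is {DataCap, SubscriberID}.
R1 ⊄ {DataCap, SubscriberID} and R2 ⊄ {DataCap, SubscriberID}, so the split is lossy.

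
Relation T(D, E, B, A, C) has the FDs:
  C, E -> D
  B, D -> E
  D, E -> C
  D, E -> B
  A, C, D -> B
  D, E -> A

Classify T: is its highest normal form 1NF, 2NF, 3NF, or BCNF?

BCNF

Candidate keys: {A, C, D}, {B, D}, {C, E}, {D, E}. Prime attributes: {A, B, C, D, E}.
Every FD has a superkey on the left, so the relation is in BCNF.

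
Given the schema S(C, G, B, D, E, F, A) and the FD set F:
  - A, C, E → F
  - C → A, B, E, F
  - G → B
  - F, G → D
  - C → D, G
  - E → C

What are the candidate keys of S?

{C}, {E}

{C}⁺ = {A, B, C, D, E, F, G} — all of the relation — so {C} is a candidate key.
{E}⁺ = {A, B, C, D, E, F, G} — all of the relation — so {E} is a candidate key.
Any other superkey properly contains one of these, so there are no further candidate keys.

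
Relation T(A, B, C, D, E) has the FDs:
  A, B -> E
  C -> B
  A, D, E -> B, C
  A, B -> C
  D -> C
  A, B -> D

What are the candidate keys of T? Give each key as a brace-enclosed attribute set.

{A, B}, {A, C}, {A, D}

Attributes never on any right-hand side: {A} — every candidate key must contain it.
{A, B}⁺ = {A, B, C, D, E} — all of the relation — so {A, B} is a candidate key.
{A, C}⁺ = {A, B, C, D, E} — all of the relation — so {A, C} is a candidate key.
{A, D}⁺ = {A, B, C, D, E} — all of the relation — so {A, D} is a candidate key.
No proper subset of any of these is a key, and no other minimal superkey exists.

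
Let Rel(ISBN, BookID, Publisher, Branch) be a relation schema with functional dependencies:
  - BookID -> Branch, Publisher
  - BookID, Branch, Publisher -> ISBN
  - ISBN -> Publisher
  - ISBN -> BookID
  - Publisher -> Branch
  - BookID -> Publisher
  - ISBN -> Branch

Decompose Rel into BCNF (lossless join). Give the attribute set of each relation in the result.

{BookID, ISBN, Publisher}; {Branch, Publisher}

Candidate keys of the original relation: {BookID}, {ISBN}.
{BookID, Branch, ISBN, Publisher}: {Publisher} determines {Branch, Publisher} here but is not a superkey — split on Publisher -> Branch, giving {Branch, Publisher} and {BookID, ISBN, Publisher}.
{Branch, Publisher} is in BCNF.
{BookID, ISBN, Publisher} is in BCNF.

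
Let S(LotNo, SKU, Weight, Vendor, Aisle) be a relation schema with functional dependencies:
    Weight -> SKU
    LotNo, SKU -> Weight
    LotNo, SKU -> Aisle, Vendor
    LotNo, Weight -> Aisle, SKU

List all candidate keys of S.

{LotNo, SKU}, {LotNo, Weight}

{LotNo} never appears on the right of any FD, so every key must include it.
{LotNo, SKU}⁺ = {Aisle, LotNo, SKU, Vendor, Weight} — all of the relation — so {LotNo, SKU} is a candidate key.
{LotNo, Weight}⁺ = {Aisle, LotNo, SKU, Vendor, Weight} — all of the relation — so {LotNo, Weight} is a candidate key.
No proper subset of any of these is a key, and no other minimal superkey exists.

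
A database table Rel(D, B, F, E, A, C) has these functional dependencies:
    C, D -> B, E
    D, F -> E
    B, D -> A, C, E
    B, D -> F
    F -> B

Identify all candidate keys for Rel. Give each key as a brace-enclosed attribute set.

{D} never appears on the right of any FD, so every key must include it.
{B, D}⁺ = {A, B, C, D, E, F}, which is every attribute, so {B, D} is a candidate key.
{C, D}⁺ = {A, B, C, D, E, F}, which is every attribute, so {C, D} is a candidate key.
{D, F}⁺ = {A, B, C, D, E, F}, which is every attribute, so {D, F} is a candidate key.
Any other superkey properly contains one of these, so there are no further candidate keys.

{B, D}, {C, D}, {D, F}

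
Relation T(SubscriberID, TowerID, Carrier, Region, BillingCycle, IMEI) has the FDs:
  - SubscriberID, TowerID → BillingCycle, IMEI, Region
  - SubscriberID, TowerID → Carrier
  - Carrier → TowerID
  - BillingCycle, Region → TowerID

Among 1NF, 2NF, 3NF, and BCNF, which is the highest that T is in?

Candidate keys: {BillingCycle, Region, SubscriberID}, {Carrier, SubscriberID}, {SubscriberID, TowerID}. Prime attributes: {BillingCycle, Carrier, Region, SubscriberID, TowerID}.
Carrier → TowerID breaks BCNF: {Carrier}⁺ = {Carrier, TowerID}, so {Carrier} is not a superkey.
Since {TowerID} ⊆ prime attributes and every other non-superkey FD also has a prime right side, the schema is in 3NF.

3NF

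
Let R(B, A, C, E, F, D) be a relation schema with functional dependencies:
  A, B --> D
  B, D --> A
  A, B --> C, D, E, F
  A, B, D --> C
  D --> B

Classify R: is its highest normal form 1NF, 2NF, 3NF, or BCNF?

BCNF

Candidate keys: {A, B}, {D}. Prime attributes: {A, B, D}.
The left-hand side of every FD is a superkey, so BCNF is satisfied.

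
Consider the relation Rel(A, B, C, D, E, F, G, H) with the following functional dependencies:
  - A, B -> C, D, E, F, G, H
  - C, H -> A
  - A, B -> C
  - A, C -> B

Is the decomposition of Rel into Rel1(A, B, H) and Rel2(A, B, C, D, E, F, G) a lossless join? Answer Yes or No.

Yes

The shared attributes are {A, B} and {A, B}⁺ = {A, B, C, D, E, F, G, H}.
Rel1 is contained in that closure, so Rel1 ∩ Rel2 -> Rel1 holds and the join is lossless.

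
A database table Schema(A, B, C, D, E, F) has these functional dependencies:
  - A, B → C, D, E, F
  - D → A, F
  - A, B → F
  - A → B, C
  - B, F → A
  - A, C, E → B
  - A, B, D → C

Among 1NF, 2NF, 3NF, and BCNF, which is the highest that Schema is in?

BCNF

Candidate keys: {A}, {B, F}, {D}. Prime attributes: {A, B, D, F}.
Each dependency's left side is a superkey — BCNF holds.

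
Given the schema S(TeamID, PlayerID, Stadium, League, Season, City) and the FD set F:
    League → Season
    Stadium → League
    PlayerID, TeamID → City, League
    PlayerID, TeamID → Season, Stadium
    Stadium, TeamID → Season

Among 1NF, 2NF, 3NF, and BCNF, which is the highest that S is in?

2NF

Candidate key: {PlayerID, TeamID}. Prime attributes: {PlayerID, TeamID}.
League → Season: {League}⁺ = {League, Season}, which is not all of the attributes, so the left side is not a superkey — BCNF is violated.
League → Season has non-prime {Season} on the right and a non-superkey on the left, so 3NF fails.
No proper subset of a key has a non-prime attribute in its closure, so there is no partial dependency; 2NF holds.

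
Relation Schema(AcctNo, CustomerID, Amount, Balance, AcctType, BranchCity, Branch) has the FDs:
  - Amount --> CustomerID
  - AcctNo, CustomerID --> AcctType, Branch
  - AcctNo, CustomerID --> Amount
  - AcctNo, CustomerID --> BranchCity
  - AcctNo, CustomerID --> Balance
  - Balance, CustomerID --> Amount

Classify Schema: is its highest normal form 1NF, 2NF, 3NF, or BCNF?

Candidate keys: {AcctNo, Amount}, {AcctNo, CustomerID}. Prime attributes: {AcctNo, Amount, CustomerID}.
Amount --> CustomerID breaks BCNF: {Amount}⁺ = {Amount, CustomerID}, so {Amount} is not a superkey.
Its right-hand attributes {CustomerID} are all prime, as are those of every other non-superkey FD — the relation is in 3NF.

3NF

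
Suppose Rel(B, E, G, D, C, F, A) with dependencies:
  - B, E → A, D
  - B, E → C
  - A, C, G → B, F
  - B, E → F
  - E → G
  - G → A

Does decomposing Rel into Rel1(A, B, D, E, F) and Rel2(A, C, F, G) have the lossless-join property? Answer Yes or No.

Rel1 ∩ Rel2 = {A, F}; its closure under F is {A, F}.
Neither Rel1 nor Rel2 is contained in that closure, so the decomposition is lossy.

No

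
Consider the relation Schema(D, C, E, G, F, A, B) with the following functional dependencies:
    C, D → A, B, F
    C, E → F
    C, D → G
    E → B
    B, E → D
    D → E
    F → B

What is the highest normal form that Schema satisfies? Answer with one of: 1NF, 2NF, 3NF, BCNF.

Candidate keys: {C, D}, {C, E}. Prime attributes: {C, D, E}.
E → B breaks BCNF: {E}⁺ = {B, D, E}, so {E} is not a superkey.
Because {B} is non-prime and the left side of E → B is not a superkey, the relation is not in 3NF.
Since {D} ⊂ {C, D} and {D}⁺ ⊇ {B} with {B} non-prime, there is a partial dependency; 2NF fails.

1NF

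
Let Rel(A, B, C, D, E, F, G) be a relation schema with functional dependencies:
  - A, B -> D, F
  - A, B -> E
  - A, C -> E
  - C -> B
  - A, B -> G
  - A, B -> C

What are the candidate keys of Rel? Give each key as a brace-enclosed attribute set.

{A, B}, {A, C}

Attributes never on any right-hand side: {A} — every candidate key must contain it.
{A, B}⁺ = {A, B, C, D, E, F, G} — all of the relation — so {A, B} is a candidate key.
{A, C}⁺ = {A, B, C, D, E, F, G} — all of the relation — so {A, C} is a candidate key.
No proper subset of any of these is a key, and no other minimal superkey exists.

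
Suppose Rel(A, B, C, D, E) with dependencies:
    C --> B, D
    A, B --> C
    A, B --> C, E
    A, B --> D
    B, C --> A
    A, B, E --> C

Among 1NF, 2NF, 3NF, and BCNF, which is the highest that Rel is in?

Candidate keys: {A, B}, {C}. Prime attributes: {A, B, C}.
Each dependency's left side is a superkey — BCNF holds.

BCNF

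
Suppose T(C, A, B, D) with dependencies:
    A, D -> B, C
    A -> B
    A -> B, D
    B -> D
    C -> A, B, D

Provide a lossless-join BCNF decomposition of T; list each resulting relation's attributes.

Candidate keys of the original relation: {A}, {C}.
In {A, B, C, D}, {B} is not a superkey ({B}⁺ restricted to this set is {B, D}), so split on B -> D into {B, D} and {A, B, C}.
{B, D} is in BCNF.
{A, B, C} is in BCNF.

{A, B, C}; {B, D}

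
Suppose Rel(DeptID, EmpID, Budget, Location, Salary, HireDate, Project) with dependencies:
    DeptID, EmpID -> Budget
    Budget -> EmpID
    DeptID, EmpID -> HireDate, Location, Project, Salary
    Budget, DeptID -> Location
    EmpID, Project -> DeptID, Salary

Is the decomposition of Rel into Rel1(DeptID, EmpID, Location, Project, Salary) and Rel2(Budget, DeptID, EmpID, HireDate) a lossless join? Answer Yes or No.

Yes

Common attributes: {DeptID, EmpID}; their closure is {Budget, DeptID, EmpID, HireDate, Location, Project, Salary}.
Since Rel1 ⊆ {Budget, DeptID, EmpID, HireDate, Location, Project, Salary}, the intersection is a superkey of Rel1; the decomposition is lossless.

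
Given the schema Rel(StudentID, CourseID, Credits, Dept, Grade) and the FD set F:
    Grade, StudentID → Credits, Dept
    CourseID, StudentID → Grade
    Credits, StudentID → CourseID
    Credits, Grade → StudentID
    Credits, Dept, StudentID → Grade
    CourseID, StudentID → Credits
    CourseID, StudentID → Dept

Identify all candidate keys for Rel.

{CourseID, StudentID}, {Credits, Grade}, {Credits, StudentID}, {Grade, StudentID}

{CourseID, StudentID}⁺ = {CourseID, Credits, Dept, Grade, StudentID}, which is every attribute, so {CourseID, StudentID} is a candidate key.
{Credits, Grade}⁺ = {CourseID, Credits, Dept, Grade, StudentID}, which is every attribute, so {Credits, Grade} is a candidate key.
{Credits, StudentID}⁺ = {CourseID, Credits, Dept, Grade, StudentID}, which is every attribute, so {Credits, StudentID} is a candidate key.
{Grade, StudentID}⁺ = {CourseID, Credits, Dept, Grade, StudentID}, which is every attribute, so {Grade, StudentID} is a candidate key.
These are minimal and exhaustive — every other superkey contains one of them.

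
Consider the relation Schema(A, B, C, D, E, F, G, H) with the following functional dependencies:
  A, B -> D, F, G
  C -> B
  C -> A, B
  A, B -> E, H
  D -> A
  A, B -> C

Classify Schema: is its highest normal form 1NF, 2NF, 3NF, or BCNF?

Candidate keys: {A, B}, {B, D}, {C}. Prime attributes: {A, B, C, D}.
For D -> A we have {D}⁺ = {A, D}; {D} is not a superkey, so BCNF fails.
But every attribute on its right side ({A}) is prime, and the same holds for every other non-superkey FD, so 3NF still holds.

3NF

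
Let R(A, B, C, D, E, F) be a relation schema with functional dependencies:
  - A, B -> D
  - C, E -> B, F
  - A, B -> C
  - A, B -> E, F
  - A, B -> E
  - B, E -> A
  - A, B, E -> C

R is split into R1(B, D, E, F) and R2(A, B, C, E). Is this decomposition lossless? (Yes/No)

R1 ∩ R2 = {B, E}; its closure under F is {A, B, C, D, E, F}.
Since R1 ⊆ {A, B, C, D, E, F}, the intersection is a superkey of R1; the decomposition is lossless.

Yes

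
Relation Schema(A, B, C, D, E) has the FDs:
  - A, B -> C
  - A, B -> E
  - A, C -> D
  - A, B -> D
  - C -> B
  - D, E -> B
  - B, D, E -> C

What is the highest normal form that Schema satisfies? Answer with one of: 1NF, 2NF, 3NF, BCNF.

3NF

Candidate keys: {A, B}, {A, C}, {A, D, E}. Prime attributes: {A, B, C, D, E}.
C -> B breaks BCNF: {C}⁺ = {B, C}, so {C} is not a superkey.
But every attribute on its right side ({B}) is prime, and the same holds for every other non-superkey FD, so 3NF still holds.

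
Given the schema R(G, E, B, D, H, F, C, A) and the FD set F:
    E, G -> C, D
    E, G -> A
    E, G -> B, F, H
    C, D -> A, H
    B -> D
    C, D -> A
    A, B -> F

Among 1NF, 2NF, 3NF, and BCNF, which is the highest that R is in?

2NF

Candidate key: {E, G}. Prime attributes: {E, G}.
C, D -> A, H breaks BCNF: {C, D}⁺ = {A, C, D, H}, so {C, D} is not a superkey.
Because {A, H} are non-prime and the left side of C, D -> A, H is not a superkey, the relation is not in 3NF.
No proper subset of a key has a non-prime attribute in its closure, so there is no partial dependency; 2NF holds.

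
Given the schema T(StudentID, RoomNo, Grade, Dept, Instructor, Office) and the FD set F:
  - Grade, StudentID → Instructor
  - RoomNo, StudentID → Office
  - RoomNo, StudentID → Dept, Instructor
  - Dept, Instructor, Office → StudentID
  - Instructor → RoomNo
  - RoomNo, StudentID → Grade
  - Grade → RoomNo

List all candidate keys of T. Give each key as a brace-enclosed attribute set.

{Grade, StudentID} is a candidate key since {Grade, StudentID}⁺ = {Dept, Grade, Instructor, Office, RoomNo, StudentID} covers every attribute.
{Instructor, StudentID} is a candidate key since {Instructor, StudentID}⁺ = {Dept, Grade, Instructor, Office, RoomNo, StudentID} covers every attribute.
{RoomNo, StudentID} is a candidate key since {RoomNo, StudentID}⁺ = {Dept, Grade, Instructor, Office, RoomNo, StudentID} covers every attribute.
{Dept, Instructor, Office} is a candidate key since {Dept, Instructor, Office}⁺ = {Dept, Grade, Instructor, Office, RoomNo, StudentID} covers every attribute.
No proper subset of any of these is a key, and no other minimal superkey exists.

{Dept, Instructor, Office}, {Grade, StudentID}, {Instructor, StudentID}, {RoomNo, StudentID}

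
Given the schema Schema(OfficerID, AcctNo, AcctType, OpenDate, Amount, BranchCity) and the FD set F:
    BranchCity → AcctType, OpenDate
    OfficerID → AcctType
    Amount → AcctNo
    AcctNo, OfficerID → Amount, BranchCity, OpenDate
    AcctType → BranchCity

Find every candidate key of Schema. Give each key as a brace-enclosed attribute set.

{AcctNo, OfficerID}, {Amount, OfficerID}

No FD produces {OfficerID}, so it must be in every candidate key.
{AcctNo, OfficerID} is a candidate key since {AcctNo, OfficerID}⁺ = {AcctNo, AcctType, Amount, BranchCity, OfficerID, OpenDate} covers every attribute.
{Amount, OfficerID} is a candidate key since {Amount, OfficerID}⁺ = {AcctNo, AcctType, Amount, BranchCity, OfficerID, OpenDate} covers every attribute.
Any other superkey properly contains one of these, so there are no further candidate keys.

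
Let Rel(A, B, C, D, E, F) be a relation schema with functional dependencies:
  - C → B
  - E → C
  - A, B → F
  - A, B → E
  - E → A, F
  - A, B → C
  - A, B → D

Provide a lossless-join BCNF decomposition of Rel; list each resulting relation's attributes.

{A, C, D, E, F}; {B, C}

Candidate keys of the original relation: {A, B}, {A, C}, {E}.
In {A, B, C, D, E, F}, {C} is not a superkey ({C}⁺ restricted to this set is {B, C}), so split on C → B into {B, C} and {A, C, D, E, F}.
{B, C}: every determinant is a superkey — BCNF.
{A, C, D, E, F}: every determinant is a superkey — BCNF.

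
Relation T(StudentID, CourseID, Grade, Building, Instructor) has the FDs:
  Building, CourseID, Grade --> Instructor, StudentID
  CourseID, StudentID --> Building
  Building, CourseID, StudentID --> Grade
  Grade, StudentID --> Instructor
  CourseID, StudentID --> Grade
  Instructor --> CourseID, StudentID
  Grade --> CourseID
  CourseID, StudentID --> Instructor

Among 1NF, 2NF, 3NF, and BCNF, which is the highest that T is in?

3NF

Candidate keys: {Building, Grade}, {CourseID, StudentID}, {Grade, StudentID}, {Instructor}. Prime attributes: {Building, CourseID, Grade, Instructor, StudentID}.
Grade --> CourseID breaks BCNF: {Grade}⁺ = {CourseID, Grade}, so {Grade} is not a superkey.
But every attribute on its right side ({CourseID}) is prime, and the same holds for every other non-superkey FD, so 3NF still holds.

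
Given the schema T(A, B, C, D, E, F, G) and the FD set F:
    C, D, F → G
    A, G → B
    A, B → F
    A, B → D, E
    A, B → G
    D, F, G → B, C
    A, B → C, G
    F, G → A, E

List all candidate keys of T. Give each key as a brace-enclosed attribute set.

{A, B}⁺ = {A, B, C, D, E, F, G}, which is every attribute, so {A, B} is a candidate key.
{A, G}⁺ = {A, B, C, D, E, F, G}, which is every attribute, so {A, G} is a candidate key.
{F, G}⁺ = {A, B, C, D, E, F, G}, which is every attribute, so {F, G} is a candidate key.
{C, D, F}⁺ = {A, B, C, D, E, F, G}, which is every attribute, so {C, D, F} is a candidate key.
No proper subset of any of these is a key, and no other minimal superkey exists.

{A, B}, {A, G}, {C, D, F}, {F, G}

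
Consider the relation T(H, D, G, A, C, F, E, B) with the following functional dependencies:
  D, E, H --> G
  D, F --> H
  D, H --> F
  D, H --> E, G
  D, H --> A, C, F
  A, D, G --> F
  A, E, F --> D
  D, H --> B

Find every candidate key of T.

Closure of {D, F} is {A, B, C, D, E, F, G, H}, the whole schema; {D, F} is a candidate key.
Closure of {D, H} is {A, B, C, D, E, F, G, H}, the whole schema; {D, H} is a candidate key.
Closure of {A, D, G} is {A, B, C, D, E, F, G, H}, the whole schema; {A, D, G} is a candidate key.
Closure of {A, E, F} is {A, B, C, D, E, F, G, H}, the whole schema; {A, E, F} is a candidate key.
Any other superkey properly contains one of these, so there are no further candidate keys.

{A, D, G}, {A, E, F}, {D, F}, {D, H}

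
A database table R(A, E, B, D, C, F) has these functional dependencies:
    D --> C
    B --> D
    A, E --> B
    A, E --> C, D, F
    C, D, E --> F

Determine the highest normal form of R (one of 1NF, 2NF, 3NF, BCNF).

2NF

Candidate key: {A, E}. Prime attributes: {A, E}.
D --> C breaks BCNF: {D}⁺ = {C, D}, so {D} is not a superkey.
Because {C} is non-prime and the left side of D --> C is not a superkey, the relation is not in 3NF.
No proper subset of a key has a non-prime attribute in its closure, so there is no partial dependency; 2NF holds.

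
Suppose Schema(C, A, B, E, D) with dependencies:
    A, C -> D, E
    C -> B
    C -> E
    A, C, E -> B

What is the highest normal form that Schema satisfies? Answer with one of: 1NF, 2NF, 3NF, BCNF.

1NF

Candidate key: {A, C}. Prime attributes: {A, C}.
C -> B: {C}⁺ = {B, C, E}, which is not all of the attributes, so the left side is not a superkey — BCNF is violated.
Because {B} is non-prime and the left side of C -> B is not a superkey, the relation is not in 3NF.
{C} is a proper subset of the key {A, C}, and {C}⁺ contains the non-prime attributes {B, E} — a partial dependency, so 2NF is violated.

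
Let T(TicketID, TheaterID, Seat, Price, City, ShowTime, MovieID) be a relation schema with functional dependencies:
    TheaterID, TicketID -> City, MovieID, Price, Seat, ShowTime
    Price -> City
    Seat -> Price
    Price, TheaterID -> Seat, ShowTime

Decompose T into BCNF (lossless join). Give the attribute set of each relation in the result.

{City, Price}; {MovieID, Seat, TheaterID, TicketID}; {Price, Seat}; {Seat, ShowTime, TheaterID}

Candidate key of the original relation: {TheaterID, TicketID}.
{City, MovieID, Price, Seat, ShowTime, TheaterID, TicketID}: {Price} determines {City, Price} here but is not a superkey — split on Price -> City, giving {City, Price} and {MovieID, Price, Seat, ShowTime, TheaterID, TicketID}.
{City, Price} is in BCNF.
{MovieID, Price, Seat, ShowTime, TheaterID, TicketID}: {Seat} determines {Price, Seat} here but is not a superkey — split on Seat -> Price, giving {Price, Seat} and {MovieID, Seat, ShowTime, TheaterID, TicketID}.
{Price, Seat} is in BCNF.
{MovieID, Seat, ShowTime, TheaterID, TicketID}: {Seat, TheaterID} determines {Seat, ShowTime, TheaterID} here but is not a superkey — split on Seat, TheaterID -> ShowTime, giving {Seat, ShowTime, TheaterID} and {MovieID, Seat, TheaterID, TicketID}.
{Seat, ShowTime, TheaterID} is in BCNF.
{MovieID, Seat, TheaterID, TicketID} is in BCNF.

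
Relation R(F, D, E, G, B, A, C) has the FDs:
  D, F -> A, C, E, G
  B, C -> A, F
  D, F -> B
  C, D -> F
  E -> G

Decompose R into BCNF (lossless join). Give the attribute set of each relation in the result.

{A, B, C, F}; {B, C, D, E}; {E, G}

Candidate keys of the original relation: {C, D}, {D, F}.
Within {A, B, C, D, E, F, G}: {B, C}⁺ ∩ {A, B, C, D, E, F, G} = {A, B, C, F}, not the whole set, so B, C -> A, F violates BCNF; decompose into {A, B, C, F} and {B, C, D, E, G}.
{A, B, C, F}: every determinant is a superkey — BCNF.
Within {B, C, D, E, G}: {E}⁺ ∩ {B, C, D, E, G} = {E, G}, not the whole set, so E -> G violates BCNF; decompose into {E, G} and {B, C, D, E}.
{E, G}: every determinant is a superkey — BCNF.
{B, C, D, E}: every determinant is a superkey — BCNF.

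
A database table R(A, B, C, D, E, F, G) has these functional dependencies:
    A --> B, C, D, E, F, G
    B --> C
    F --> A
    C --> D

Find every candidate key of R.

{A} is a candidate key since {A}⁺ = {A, B, C, D, E, F, G} covers every attribute.
{F} is a candidate key since {F}⁺ = {A, B, C, D, E, F, G} covers every attribute.
No proper subset of any of these is a key, and no other minimal superkey exists.

{A}, {F}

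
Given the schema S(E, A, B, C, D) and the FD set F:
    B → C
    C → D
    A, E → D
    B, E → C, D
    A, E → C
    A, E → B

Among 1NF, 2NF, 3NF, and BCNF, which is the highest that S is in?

2NF

Candidate key: {A, E}. Prime attributes: {A, E}.
B → C: {B}⁺ = {B, C, D}, which is not all of the attributes, so the left side is not a superkey — BCNF is violated.
B → C has non-prime {C} on the right and a non-superkey on the left, so 3NF fails.
No non-prime attribute depends on a proper subset of any candidate key, so 2NF holds.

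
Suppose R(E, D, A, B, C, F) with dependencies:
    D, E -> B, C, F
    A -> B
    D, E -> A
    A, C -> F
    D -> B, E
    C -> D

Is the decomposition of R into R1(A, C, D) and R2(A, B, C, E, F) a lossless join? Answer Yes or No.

Yes

R1 ∩ R2 = {A, C}; its closure under F is {A, B, C, D, E, F}.
This includes all of R1, so the common attributes are a superkey of R1 — the join is lossless.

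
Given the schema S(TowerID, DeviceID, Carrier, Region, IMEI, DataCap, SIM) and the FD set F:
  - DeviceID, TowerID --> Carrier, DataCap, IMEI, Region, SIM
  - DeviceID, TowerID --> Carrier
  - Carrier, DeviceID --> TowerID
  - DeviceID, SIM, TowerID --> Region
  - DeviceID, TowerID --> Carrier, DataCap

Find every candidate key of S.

{DeviceID} never appears on the right of any FD, so every key must include it.
Closure of {Carrier, DeviceID} is {Carrier, DataCap, DeviceID, IMEI, Region, SIM, TowerID}, the whole schema; {Carrier, DeviceID} is a candidate key.
Closure of {DeviceID, TowerID} is {Carrier, DataCap, DeviceID, IMEI, Region, SIM, TowerID}, the whole schema; {DeviceID, TowerID} is a candidate key.
Any other superkey properly contains one of these, so there are no further candidate keys.

{Carrier, DeviceID}, {DeviceID, TowerID}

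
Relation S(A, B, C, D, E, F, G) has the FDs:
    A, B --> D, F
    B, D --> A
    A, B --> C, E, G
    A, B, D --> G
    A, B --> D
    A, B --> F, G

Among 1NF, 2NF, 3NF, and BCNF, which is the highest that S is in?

Candidate keys: {A, B}, {B, D}. Prime attributes: {A, B, D}.
The left-hand side of every FD is a superkey, so BCNF is satisfied.

BCNF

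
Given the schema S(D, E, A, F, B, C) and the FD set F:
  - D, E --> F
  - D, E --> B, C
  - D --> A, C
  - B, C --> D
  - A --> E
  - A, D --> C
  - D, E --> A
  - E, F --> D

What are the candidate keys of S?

{A, F}, {B, C}, {D}, {E, F}

Closure of {D} is {A, B, C, D, E, F}, the whole schema; {D} is a candidate key.
Closure of {A, F} is {A, B, C, D, E, F}, the whole schema; {A, F} is a candidate key.
Closure of {B, C} is {A, B, C, D, E, F}, the whole schema; {B, C} is a candidate key.
Closure of {E, F} is {A, B, C, D, E, F}, the whole schema; {E, F} is a candidate key.
These are minimal and exhaustive — every other superkey contains one of them.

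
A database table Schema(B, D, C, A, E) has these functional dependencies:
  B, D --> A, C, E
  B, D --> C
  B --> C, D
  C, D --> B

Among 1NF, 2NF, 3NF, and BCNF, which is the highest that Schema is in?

Candidate keys: {B}, {C, D}. Prime attributes: {B, C, D}.
Each dependency's left side is a superkey — BCNF holds.

BCNF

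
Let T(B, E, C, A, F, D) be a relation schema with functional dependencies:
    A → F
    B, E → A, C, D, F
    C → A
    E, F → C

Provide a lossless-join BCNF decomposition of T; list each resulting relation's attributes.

{A, C}; {A, F}; {B, C, D, E}

Candidate key of the original relation: {B, E}.
{A, B, C, D, E, F}: {A} determines {A, F} here but is not a superkey — split on A → F, giving {A, F} and {A, B, C, D, E}.
{A, F}: every determinant is a superkey — BCNF.
{A, B, C, D, E}: {C} determines {A, C} here but is not a superkey — split on C → A, giving {A, C} and {B, C, D, E}.
{A, C}: every determinant is a superkey — BCNF.
{B, C, D, E}: every determinant is a superkey — BCNF.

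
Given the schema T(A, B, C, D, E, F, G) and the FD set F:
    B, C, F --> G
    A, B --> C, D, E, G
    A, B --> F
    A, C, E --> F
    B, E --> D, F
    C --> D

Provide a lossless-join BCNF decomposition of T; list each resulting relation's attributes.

{A, B, C, E}; {A, C, E, F}; {B, C, F, G}; {C, D}

Candidate key of the original relation: {A, B}.
{A, B, C, D, E, F, G}: {B, C, F} determines {B, C, D, F, G} here but is not a superkey — split on B, C, F --> D, G, giving {B, C, D, F, G} and {A, B, C, E, F}.
{B, C, D, F, G}: {C} determines {C, D} here but is not a superkey — split on C --> D, giving {C, D} and {B, C, F, G}.
{C, D} is in BCNF.
{B, C, F, G} is in BCNF.
{A, B, C, E, F}: {A, C, E} determines {A, C, E, F} here but is not a superkey — split on A, C, E --> F, giving {A, C, E, F} and {A, B, C, E}.
{A, C, E, F} is in BCNF.
{A, B, C, E} is in BCNF.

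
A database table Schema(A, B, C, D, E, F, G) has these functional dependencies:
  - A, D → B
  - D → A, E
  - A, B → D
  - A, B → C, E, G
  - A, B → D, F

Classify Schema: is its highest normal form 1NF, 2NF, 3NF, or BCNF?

Candidate keys: {A, B}, {D}. Prime attributes: {A, B, D}.
The left-hand side of every FD is a superkey, so BCNF is satisfied.

BCNF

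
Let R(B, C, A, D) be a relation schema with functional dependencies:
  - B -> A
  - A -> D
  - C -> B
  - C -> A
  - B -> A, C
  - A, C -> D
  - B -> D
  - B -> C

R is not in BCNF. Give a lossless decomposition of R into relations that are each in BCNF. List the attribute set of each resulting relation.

{A, B, C}; {A, D}

Candidate keys of the original relation: {B}, {C}.
Within {A, B, C, D}: {A}⁺ ∩ {A, B, C, D} = {A, D}, not the whole set, so A -> D violates BCNF; decompose into {A, D} and {A, B, C}.
{A, D} is in BCNF.
{A, B, C} is in BCNF.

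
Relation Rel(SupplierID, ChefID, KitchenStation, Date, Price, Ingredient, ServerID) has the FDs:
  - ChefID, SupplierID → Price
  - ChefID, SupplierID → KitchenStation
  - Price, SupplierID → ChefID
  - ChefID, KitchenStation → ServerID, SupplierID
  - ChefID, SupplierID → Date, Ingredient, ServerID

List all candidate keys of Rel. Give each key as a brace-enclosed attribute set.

{ChefID, KitchenStation}⁺ = {ChefID, Date, Ingredient, KitchenStation, Price, ServerID, SupplierID} — all of the relation — so {ChefID, KitchenStation} is a candidate key.
{ChefID, SupplierID}⁺ = {ChefID, Date, Ingredient, KitchenStation, Price, ServerID, SupplierID} — all of the relation — so {ChefID, SupplierID} is a candidate key.
{Price, SupplierID}⁺ = {ChefID, Date, Ingredient, KitchenStation, Price, ServerID, SupplierID} — all of the relation — so {Price, SupplierID} is a candidate key.
Any other superkey properly contains one of these, so there are no further candidate keys.

{ChefID, KitchenStation}, {ChefID, SupplierID}, {Price, SupplierID}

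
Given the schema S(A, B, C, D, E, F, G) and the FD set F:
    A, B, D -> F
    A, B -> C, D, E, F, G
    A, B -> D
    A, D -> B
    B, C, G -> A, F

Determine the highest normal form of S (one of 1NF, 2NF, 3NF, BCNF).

BCNF

Candidate keys: {A, B}, {A, D}, {B, C, G}. Prime attributes: {A, B, C, D, G}.
Every FD has a superkey on the left, so the relation is in BCNF.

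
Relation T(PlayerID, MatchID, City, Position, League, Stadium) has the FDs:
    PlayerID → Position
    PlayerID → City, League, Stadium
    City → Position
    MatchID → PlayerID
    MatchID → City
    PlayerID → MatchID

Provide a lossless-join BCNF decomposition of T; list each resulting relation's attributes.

{City, League, MatchID, PlayerID, Stadium}; {City, Position}

Candidate keys of the original relation: {MatchID}, {PlayerID}.
In {City, League, MatchID, PlayerID, Position, Stadium}, {City} is not a superkey ({City}⁺ restricted to this set is {City, Position}), so split on City → Position into {City, Position} and {City, League, MatchID, PlayerID, Stadium}.
{City, Position} has no BCNF violation.
{City, League, MatchID, PlayerID, Stadium} has no BCNF violation.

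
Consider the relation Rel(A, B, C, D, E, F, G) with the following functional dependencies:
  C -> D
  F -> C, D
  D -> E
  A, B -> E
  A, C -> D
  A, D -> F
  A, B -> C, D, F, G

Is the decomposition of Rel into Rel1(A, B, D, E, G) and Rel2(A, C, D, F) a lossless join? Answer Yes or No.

Yes

Rel1 ∩ Rel2 = {A, D}; its closure under F is {A, C, D, E, F}.
Rel2 is contained in that closure, so Rel1 ∩ Rel2 -> Rel2 holds and the join is lossless.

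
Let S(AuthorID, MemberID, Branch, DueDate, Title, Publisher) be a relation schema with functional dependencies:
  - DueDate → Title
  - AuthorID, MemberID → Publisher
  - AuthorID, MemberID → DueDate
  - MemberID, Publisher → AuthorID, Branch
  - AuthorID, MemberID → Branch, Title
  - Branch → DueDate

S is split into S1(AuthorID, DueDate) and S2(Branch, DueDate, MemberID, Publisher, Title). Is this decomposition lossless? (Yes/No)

No

Common attributes: {DueDate}; their closure is {DueDate, Title}.
The closure covers neither S1 nor S2 entirely; the join is not lossless.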